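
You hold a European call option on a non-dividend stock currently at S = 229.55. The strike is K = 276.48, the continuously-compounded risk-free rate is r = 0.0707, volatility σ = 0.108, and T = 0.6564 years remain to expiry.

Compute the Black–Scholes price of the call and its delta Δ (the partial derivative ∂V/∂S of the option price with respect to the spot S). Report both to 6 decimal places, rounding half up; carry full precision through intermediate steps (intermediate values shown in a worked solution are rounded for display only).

price = 0.505507
Δ = 0.060356

σ√T = 0.108·√0.6564 = 0.087500
d₁ = (ln(S/K) + (r+σ²/2)T) / (σ√T) = (ln(229.55/276.48) + (0.0707+0.108²/2)·0.6564) / 0.087500 = (-0.186018 + 0.050236) / 0.087500 = -1.551794
d₂ = d₁ − σ√T = -1.551794 − 0.087500 = -1.639294
e^{−rT} = e^{−0.0707·0.6564} = 0.954653
N(d₁) = 0.060356,  N(d₂) = 0.050576
Call price V = S·N(d₁) − K·e^{−rT}·N(d₂) = 13.854653 − 13.349146 = 0.505507
Δ = N(d₁) = 0.060356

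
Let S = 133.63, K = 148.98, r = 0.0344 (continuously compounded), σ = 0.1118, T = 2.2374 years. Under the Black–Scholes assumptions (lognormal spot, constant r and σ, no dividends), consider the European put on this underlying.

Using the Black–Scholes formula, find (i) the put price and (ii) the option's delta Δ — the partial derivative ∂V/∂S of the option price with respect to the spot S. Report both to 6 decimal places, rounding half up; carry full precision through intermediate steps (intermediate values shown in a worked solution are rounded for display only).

price = 11.367729
Δ = -0.542355

σ√T = 0.1118·√2.2374 = 0.167230
d₁ = (ln(S/K) + (r+σ²/2)T) / (σ√T) = (ln(133.63/148.98) + (0.0344+0.1118²/2)·2.2374) / 0.167230 = (-0.108737 + 0.090949) / 0.167230 = -0.106368
d₂ = d₁ − σ√T = -0.106368 − 0.167230 = -0.273597
e^{−rT} = e^{−0.0344·2.2374} = 0.925921
N(−d₁) = 0.542355,  N(−d₂) = 0.607803
Put price V = K·e^{−rT}·N(−d₂) − S·N(−d₁) = 83.842579 − 72.474849 = 11.367729
Δ = −N(−d₁) = -0.542355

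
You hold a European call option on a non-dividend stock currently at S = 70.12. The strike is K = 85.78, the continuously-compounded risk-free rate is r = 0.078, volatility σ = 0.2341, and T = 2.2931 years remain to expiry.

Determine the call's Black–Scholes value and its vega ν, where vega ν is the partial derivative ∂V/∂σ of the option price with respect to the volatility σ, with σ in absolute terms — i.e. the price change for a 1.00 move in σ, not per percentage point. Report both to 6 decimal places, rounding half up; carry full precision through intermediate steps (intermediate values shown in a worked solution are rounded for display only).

σ√T = 0.2341·√2.2931 = 0.354497
d₁ = (ln(S/K) + (r+σ²/2)T) / (σ√T) = (ln(70.12/85.78) + (0.078+0.2341²/2)·2.2931) / 0.354497 = (-0.201578 + 0.241696) / 0.354497 = 0.113169
d₂ = d₁ − σ√T = 0.113169 − 0.354497 = -0.241328
e^{−rT} = e^{−0.078·2.2931} = 0.836221
N(d₁) = 0.545052,  N(d₂) = 0.404650
Call price V = S·N(d₁) − K·e^{−rT}·N(d₂) = 38.219029 − 29.026008 = 9.193021
φ(d₁) = (1/√(2π))·e^{−d₁²/2} = 0.396396
ν = S·φ(d₁)·√T = 42.090338

price = 9.193021
ν = 42.090338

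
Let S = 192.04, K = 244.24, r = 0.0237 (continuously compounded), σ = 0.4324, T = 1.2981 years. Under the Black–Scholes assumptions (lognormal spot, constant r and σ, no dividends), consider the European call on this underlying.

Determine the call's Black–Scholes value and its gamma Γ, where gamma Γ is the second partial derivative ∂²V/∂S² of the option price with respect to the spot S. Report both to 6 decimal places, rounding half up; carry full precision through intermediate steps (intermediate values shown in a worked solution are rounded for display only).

price = 22.955265
Γ = 0.004150

σ√T = 0.4324·√1.2981 = 0.492651
d₁ = (ln(S/K) + (r+σ²/2)T) / (σ√T) = (ln(192.04/244.24) + (0.0237+0.4324²/2)·1.2981) / 0.492651 = (-0.240448 + 0.152118) / 0.492651 = -0.179295
d₂ = d₁ − σ√T = -0.179295 − 0.492651 = -0.671947
e^{−rT} = e^{−0.0237·1.2981} = 0.969703
N(d₁) = 0.428853,  N(d₂) = 0.250809
Call price V = S·N(d₁) − K·e^{−rT}·N(d₂) = 82.356932 − 59.401667 = 22.955265
φ(d₁) = (1/√(2π))·e^{−d₁²/2} = 0.392581
Γ = φ(d₁) / (S·σ·√T) = 0.004150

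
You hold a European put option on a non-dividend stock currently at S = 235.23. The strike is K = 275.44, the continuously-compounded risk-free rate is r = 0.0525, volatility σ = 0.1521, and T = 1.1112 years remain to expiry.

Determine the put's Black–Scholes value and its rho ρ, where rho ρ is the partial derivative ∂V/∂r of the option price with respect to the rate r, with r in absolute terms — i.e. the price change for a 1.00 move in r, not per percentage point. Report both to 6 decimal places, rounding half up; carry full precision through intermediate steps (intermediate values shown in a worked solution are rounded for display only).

price = 31.056917
ρ = -218.912900

σ√T = 0.1521·√1.1112 = 0.160334
d₁ = (ln(S/K) + (r+σ²/2)T) / (σ√T) = (ln(235.23/275.44) + (0.0525+0.1521²/2)·1.1112) / 0.160334 = (-0.157806 + 0.071191) / 0.160334 = -0.540214
d₂ = d₁ − σ√T = -0.540214 − 0.160334 = -0.700548
e^{−rT} = e^{−0.0525·1.1112} = 0.943331
N(−d₁) = 0.705475,  N(−d₂) = 0.758207
Put price V = K·e^{−rT}·N(−d₂) − S·N(−d₁) = 197.005849 − 165.948933 = 31.056917
ρ = −K·T·e^{−rT}·N(−d₂) = -218.912900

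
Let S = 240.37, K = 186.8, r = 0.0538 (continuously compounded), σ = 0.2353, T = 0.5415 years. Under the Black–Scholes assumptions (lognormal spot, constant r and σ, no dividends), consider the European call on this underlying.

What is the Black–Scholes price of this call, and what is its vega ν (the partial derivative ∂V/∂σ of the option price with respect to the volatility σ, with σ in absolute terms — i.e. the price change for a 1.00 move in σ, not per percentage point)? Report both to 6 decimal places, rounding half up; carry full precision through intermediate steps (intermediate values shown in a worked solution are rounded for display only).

σ√T = 0.2353·√0.5415 = 0.173149
d₁ = (ln(S/K) + (r+σ²/2)T) / (σ√T) = (ln(240.37/186.8) + (0.0538+0.2353²/2)·0.5415) / 0.173149 = (0.252141 + 0.044123) / 0.173149 = 1.711030
d₂ = d₁ − σ√T = 1.711030 − 0.173149 = 1.537881
e^{−rT} = e^{−0.0538·0.5415} = 0.971288
N(d₁) = 0.956462,  N(d₂) = 0.937961
Call price V = S·N(d₁) − K·e^{−rT}·N(d₂) = 229.904824 − 170.180395 = 59.724429
φ(d₁) = (1/√(2π))·e^{−d₁²/2} = 0.092296
ν = S·φ(d₁)·√T = 16.325410

price = 59.724429
ν = 16.325410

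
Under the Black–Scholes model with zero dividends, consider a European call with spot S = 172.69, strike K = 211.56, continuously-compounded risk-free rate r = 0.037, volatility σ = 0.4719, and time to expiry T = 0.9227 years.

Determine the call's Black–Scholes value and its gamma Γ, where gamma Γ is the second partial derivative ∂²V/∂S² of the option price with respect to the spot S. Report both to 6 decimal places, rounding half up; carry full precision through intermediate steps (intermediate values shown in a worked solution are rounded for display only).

σ√T = 0.4719·√0.9227 = 0.453294
d₁ = (ln(S/K) + (r+σ²/2)T) / (σ√T) = (ln(172.69/211.56) + (0.037+0.4719²/2)·0.9227) / 0.453294 = (-0.203011 + 0.136878) / 0.453294 = -0.145894
d₂ = d₁ − σ√T = -0.145894 − 0.453294 = -0.599188
e^{−rT} = e^{−0.037·0.9227} = 0.966436
N(d₁) = 0.442003,  N(d₂) = 0.274524
Call price V = S·N(d₁) − K·e^{−rT}·N(d₂) = 76.329433 − 56.128922 = 20.200511
φ(d₁) = (1/√(2π))·e^{−d₁²/2} = 0.394719
Γ = φ(d₁) / (S·σ·√T) = 0.005042

price = 20.200511
Γ = 0.005042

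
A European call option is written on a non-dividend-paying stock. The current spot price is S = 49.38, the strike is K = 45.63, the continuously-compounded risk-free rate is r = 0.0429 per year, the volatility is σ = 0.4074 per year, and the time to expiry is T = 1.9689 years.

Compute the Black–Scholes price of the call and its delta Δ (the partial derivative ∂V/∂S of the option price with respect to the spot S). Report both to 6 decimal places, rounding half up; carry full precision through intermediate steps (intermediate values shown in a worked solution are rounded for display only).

σ√T = 0.4074·√1.9689 = 0.571653
d₁ = (ln(S/K) + (r+σ²/2)T) / (σ√T) = (ln(49.38/45.63) + (0.0429+0.4074²/2)·1.9689) / 0.571653 = (0.078980 + 0.247860) / 0.571653 = 0.571745
d₂ = d₁ − σ√T = 0.571745 − 0.571653 = 0.000091
e^{−rT} = e^{−0.0429·1.9689} = 0.919003
N(d₁) = 0.716252,  N(d₂) = 0.500036
Call price V = S·N(d₁) − K·e^{−rT}·N(d₂) = 35.368547 − 20.968578 = 14.399969
Δ = N(d₁) = 0.716252

price = 14.399969
Δ = 0.716252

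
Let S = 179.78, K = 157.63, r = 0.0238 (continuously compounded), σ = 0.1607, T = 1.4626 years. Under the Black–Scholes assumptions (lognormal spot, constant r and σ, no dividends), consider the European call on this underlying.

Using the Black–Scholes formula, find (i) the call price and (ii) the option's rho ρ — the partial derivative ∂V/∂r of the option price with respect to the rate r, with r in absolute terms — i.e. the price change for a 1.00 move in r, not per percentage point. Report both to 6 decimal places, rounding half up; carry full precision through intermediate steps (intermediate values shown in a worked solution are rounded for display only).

price = 31.032792
ρ = 172.767456

σ√T = 0.1607·√1.4626 = 0.194347
d₁ = (ln(S/K) + (r+σ²/2)T) / (σ√T) = (ln(179.78/157.63) + (0.0238+0.1607²/2)·1.4626) / 0.194347 = (0.131483 + 0.053695) / 0.194347 = 0.952823
d₂ = d₁ − σ√T = 0.952823 − 0.194347 = 0.758476
e^{−rT} = e^{−0.0238·1.4626} = 0.965789
N(d₁) = 0.829660,  N(d₂) = 0.775917
Call price V = S·N(d₁) − K·e^{−rT}·N(d₂) = 149.156309 − 118.123517 = 31.032792
ρ = K·T·e^{−rT}·N(d₂) = 172.767456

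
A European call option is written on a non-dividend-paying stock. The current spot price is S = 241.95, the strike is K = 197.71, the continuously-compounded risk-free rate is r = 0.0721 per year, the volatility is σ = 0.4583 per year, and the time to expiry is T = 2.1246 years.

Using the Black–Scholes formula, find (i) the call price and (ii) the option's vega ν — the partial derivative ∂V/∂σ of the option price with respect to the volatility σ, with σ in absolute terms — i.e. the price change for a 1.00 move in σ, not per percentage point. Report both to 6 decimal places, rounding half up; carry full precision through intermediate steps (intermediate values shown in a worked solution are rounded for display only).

price = 97.068637
ν = 96.732686

σ√T = 0.4583·√2.1246 = 0.668018
d₁ = (ln(S/K) + (r+σ²/2)T) / (σ√T) = (ln(241.95/197.71) + (0.0721+0.4583²/2)·2.1246) / 0.668018 = (0.201930 + 0.376308) / 0.668018 = 0.865601
d₂ = d₁ − σ√T = 0.865601 − 0.668018 = 0.197583
e^{−rT} = e^{−0.0721·2.1246} = 0.857972
N(d₁) = 0.806646,  N(d₂) = 0.578314
Call price V = S·N(d₁) − K·e^{−rT}·N(d₂) = 195.167911 − 98.099274 = 97.068637
φ(d₁) = (1/√(2π))·e^{−d₁²/2} = 0.274289
ν = S·φ(d₁)·√T = 96.732686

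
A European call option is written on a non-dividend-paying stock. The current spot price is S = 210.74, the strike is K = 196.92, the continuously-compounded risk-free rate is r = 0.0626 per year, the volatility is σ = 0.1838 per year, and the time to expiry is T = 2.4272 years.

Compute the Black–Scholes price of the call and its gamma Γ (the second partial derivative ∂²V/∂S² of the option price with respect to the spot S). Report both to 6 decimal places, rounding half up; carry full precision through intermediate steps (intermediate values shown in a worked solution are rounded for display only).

σ√T = 0.1838·√2.4272 = 0.286351
d₁ = (ln(S/K) + (r+σ²/2)T) / (σ√T) = (ln(210.74/196.92) + (0.0626+0.1838²/2)·2.4272) / 0.286351 = (0.067828 + 0.192941) / 0.286351 = 0.910662
d₂ = d₁ − σ√T = 0.910662 − 0.286351 = 0.624311
e^{−rT} = e^{−0.0626·2.4272} = 0.859037
N(d₁) = 0.818763,  N(d₂) = 0.733788
Call price V = S·N(d₁) − K·e^{−rT}·N(d₂) = 172.546160 − 124.128858 = 48.417302
φ(d₁) = (1/√(2π))·e^{−d₁²/2} = 0.263529
Γ = φ(d₁) / (S·σ·√T) = 0.004367

price = 48.417302
Γ = 0.004367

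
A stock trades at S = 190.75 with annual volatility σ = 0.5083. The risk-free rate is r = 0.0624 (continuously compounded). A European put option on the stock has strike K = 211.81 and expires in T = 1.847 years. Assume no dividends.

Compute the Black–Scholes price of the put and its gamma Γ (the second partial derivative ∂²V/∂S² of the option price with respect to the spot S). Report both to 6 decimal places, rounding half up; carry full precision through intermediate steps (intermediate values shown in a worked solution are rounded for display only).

σ√T = 0.5083·√1.847 = 0.690802
d₁ = (ln(S/K) + (r+σ²/2)T) / (σ√T) = (ln(190.75/211.81) + (0.0624+0.5083²/2)·1.847) / 0.690802 = (-0.104726 + 0.353856) / 0.690802 = 0.360640
d₂ = d₁ − σ√T = 0.360640 − 0.690802 = -0.330162
e^{−rT} = e^{−0.0624·1.847} = 0.891141
N(−d₁) = 0.359184,  N(−d₂) = 0.629361
Put price V = K·e^{−rT}·N(−d₂) − S·N(−d₁) = 118.793559 − 68.514437 = 50.279122
φ(d₁) = (1/√(2π))·e^{−d₁²/2} = 0.373824
Γ = φ(d₁) / (S·σ·√T) = 0.002837

price = 50.279122
Γ = 0.002837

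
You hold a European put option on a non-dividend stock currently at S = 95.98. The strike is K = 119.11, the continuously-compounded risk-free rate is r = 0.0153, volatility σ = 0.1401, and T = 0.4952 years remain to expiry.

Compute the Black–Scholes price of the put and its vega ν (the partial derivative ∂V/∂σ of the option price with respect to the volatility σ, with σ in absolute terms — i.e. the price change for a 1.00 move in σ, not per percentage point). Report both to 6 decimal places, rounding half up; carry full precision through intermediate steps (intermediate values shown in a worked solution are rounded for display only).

price = 22.296406
ν = 3.203048

σ√T = 0.1401·√0.4952 = 0.098589
d₁ = (ln(S/K) + (r+σ²/2)T) / (σ√T) = (ln(95.98/119.11) + (0.0153+0.1401²/2)·0.4952) / 0.098589 = (-0.215908 + 0.012436) / 0.098589 = -2.063832
d₂ = d₁ − σ√T = -2.063832 − 0.098589 = -2.162421
e^{−rT} = e^{−0.0153·0.4952} = 0.992452
N(−d₁) = 0.980483,  N(−d₂) = 0.984707
Put price V = K·e^{−rT}·N(−d₂) − S·N(−d₁) = 116.403182 − 94.106776 = 22.296406
φ(d₁) = (1/√(2π))·e^{−d₁²/2} = 0.047423
ν = S·φ(d₁)·√T = 3.203048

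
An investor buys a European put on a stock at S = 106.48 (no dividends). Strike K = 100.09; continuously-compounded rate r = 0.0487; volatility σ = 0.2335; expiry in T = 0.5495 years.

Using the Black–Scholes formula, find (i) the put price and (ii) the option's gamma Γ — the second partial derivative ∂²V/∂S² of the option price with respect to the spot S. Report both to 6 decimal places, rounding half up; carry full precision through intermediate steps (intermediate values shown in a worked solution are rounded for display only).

σ√T = 0.2335·√0.5495 = 0.173090
d₁ = (ln(S/K) + (r+σ²/2)T) / (σ√T) = (ln(106.48/100.09) + (0.0487+0.2335²/2)·0.5495) / 0.173090 = (0.061887 + 0.041741) / 0.173090 = 0.598696
d₂ = d₁ − σ√T = 0.598696 − 0.173090 = 0.425607
e^{−rT} = e^{−0.0487·0.5495} = 0.973594
N(−d₁) = 0.274688,  N(−d₂) = 0.335197
Put price V = K·e^{−rT}·N(−d₂) − S·N(−d₁) = 32.663980 − 29.248751 = 3.415229
φ(d₁) = (1/√(2π))·e^{−d₁²/2} = 0.333485
Γ = φ(d₁) / (S·σ·√T) = 0.018094

price = 3.415229
Γ = 0.018094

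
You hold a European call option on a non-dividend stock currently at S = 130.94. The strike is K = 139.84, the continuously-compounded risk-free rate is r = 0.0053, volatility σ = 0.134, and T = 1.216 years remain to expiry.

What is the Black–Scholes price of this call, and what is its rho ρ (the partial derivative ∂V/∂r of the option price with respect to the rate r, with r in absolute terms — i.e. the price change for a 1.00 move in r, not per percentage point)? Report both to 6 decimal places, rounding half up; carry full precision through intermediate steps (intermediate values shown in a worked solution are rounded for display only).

σ√T = 0.134·√1.216 = 0.147765
d₁ = (ln(S/K) + (r+σ²/2)T) / (σ√T) = (ln(130.94/139.84) + (0.0053+0.134²/2)·1.216) / 0.147765 = (-0.065760 + 0.017362) / 0.147765 = -0.327531
d₂ = d₁ − σ√T = -0.327531 − 0.147765 = -0.475296
e^{−rT} = e^{−0.0053·1.216} = 0.993576
N(d₁) = 0.371633,  N(d₂) = 0.317288
Call price V = S·N(d₁) − K·e^{−rT}·N(d₂) = 48.661631 − 44.084507 = 4.577124
ρ = K·T·e^{−rT}·N(d₂) = 53.606761

price = 4.577124
ρ = 53.606761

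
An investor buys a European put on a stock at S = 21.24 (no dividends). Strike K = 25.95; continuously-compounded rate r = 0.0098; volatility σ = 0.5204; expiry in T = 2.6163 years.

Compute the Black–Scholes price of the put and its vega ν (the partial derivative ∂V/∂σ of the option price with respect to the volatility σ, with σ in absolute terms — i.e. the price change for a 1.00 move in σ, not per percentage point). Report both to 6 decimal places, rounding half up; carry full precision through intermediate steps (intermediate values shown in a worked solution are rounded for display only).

σ√T = 0.5204·√2.6163 = 0.841746
d₁ = (ln(S/K) + (r+σ²/2)T) / (σ√T) = (ln(21.24/25.95) + (0.0098+0.5204²/2)·2.6163) / 0.841746 = (-0.200285 + 0.379908) / 0.841746 = 0.213393
d₂ = d₁ − σ√T = 0.213393 − 0.841746 = -0.628353
e^{−rT} = e^{−0.0098·2.6163} = 0.974686
N(−d₁) = 0.415510,  N(−d₂) = 0.735114
Put price V = K·e^{−rT}·N(−d₂) − S·N(−d₁) = 18.593309 − 8.825439 = 9.767870
φ(d₁) = (1/√(2π))·e^{−d₁²/2} = 0.389962
ν = S·φ(d₁)·√T = 13.397391

price = 9.767870
ν = 13.397391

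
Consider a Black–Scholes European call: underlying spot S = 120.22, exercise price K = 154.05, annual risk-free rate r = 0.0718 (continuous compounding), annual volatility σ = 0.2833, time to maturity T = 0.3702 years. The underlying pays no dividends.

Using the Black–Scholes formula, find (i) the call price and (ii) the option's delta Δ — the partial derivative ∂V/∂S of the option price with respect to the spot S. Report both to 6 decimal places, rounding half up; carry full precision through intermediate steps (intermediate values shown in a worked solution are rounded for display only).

price = 1.086806
Δ = 0.115440

σ√T = 0.2833·√0.3702 = 0.172371
d₁ = (ln(S/K) + (r+σ²/2)T) / (σ√T) = (ln(120.22/154.05) + (0.0718+0.2833²/2)·0.3702) / 0.172371 = (-0.247954 + 0.041436) / 0.172371 = -1.198098
d₂ = d₁ − σ√T = -1.198098 − 0.172371 = -1.370469
e^{−rT} = e^{−0.0718·0.3702} = 0.973770
N(d₁) = 0.115440,  N(d₂) = 0.085270
Call price V = S·N(d₁) − K·e^{−rT}·N(d₂) = 13.878140 − 12.791334 = 1.086806
Δ = N(d₁) = 0.115440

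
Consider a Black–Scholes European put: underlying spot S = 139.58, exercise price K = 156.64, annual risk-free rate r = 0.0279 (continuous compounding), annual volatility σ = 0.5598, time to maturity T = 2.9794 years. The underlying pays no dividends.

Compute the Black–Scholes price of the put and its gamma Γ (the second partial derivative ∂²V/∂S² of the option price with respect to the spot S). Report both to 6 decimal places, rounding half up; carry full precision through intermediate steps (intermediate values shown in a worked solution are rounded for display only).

price = 54.940874
Γ = 0.002673

σ√T = 0.5598·√2.9794 = 0.966267
d₁ = (ln(S/K) + (r+σ²/2)T) / (σ√T) = (ln(139.58/156.64) + (0.0279+0.5598²/2)·2.9794) / 0.966267 = (-0.115312 + 0.549962) / 0.966267 = 0.449823
d₂ = d₁ − σ√T = 0.449823 − 0.966267 = -0.516444
e^{−rT} = e^{−0.0279·2.9794} = 0.920236
N(−d₁) = 0.326419,  N(−d₂) = 0.697228
Put price V = K·e^{−rT}·N(−d₂) − S·N(−d₁) = 100.502443 − 45.561569 = 54.940874
φ(d₁) = (1/√(2π))·e^{−d₁²/2} = 0.360556
Γ = φ(d₁) / (S·σ·√T) = 0.002673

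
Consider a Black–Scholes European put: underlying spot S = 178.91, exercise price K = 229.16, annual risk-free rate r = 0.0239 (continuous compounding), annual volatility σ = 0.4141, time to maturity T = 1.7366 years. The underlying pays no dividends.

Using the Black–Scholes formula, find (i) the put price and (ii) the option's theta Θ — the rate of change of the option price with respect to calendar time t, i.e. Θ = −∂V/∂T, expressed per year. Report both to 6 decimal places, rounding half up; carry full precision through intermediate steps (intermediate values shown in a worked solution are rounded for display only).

σ√T = 0.4141·√1.7366 = 0.545701
d₁ = (ln(S/K) + (r+σ²/2)T) / (σ√T) = (ln(178.91/229.16) + (0.0239+0.4141²/2)·1.7366) / 0.545701 = (-0.247538 + 0.190400) / 0.545701 = -0.104705
d₂ = d₁ − σ√T = -0.104705 − 0.545701 = -0.650407
e^{−rT} = e^{−0.0239·1.7366} = 0.959345
N(−d₁) = 0.541695,  N(−d₂) = 0.742285
Put price V = K·e^{−rT}·N(−d₂) − S·N(−d₁) = 163.186543 − 96.914675 = 66.271868
φ(d₁) = (1/√(2π))·e^{−d₁²/2} = 0.396761
Θ = −S·φ(d₁)·σ/(2√T) + r·K·e^{−rT}·N(−d₂) = −11.152941 + 3.900158 = -7.252782

price = 66.271868
Θ = -7.252782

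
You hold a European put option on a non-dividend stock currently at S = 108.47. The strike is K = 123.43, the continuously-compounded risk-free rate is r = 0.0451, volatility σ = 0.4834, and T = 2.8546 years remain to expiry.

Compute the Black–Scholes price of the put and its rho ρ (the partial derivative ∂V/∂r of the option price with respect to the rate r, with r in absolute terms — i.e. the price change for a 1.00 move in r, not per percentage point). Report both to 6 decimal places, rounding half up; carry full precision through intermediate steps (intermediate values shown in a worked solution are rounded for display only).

σ√T = 0.4834·√2.8546 = 0.816731
d₁ = (ln(S/K) + (r+σ²/2)T) / (σ√T) = (ln(108.47/123.43) + (0.0451+0.4834²/2)·2.8546) / 0.816731 = (-0.129201 + 0.462268) / 0.816731 = 0.407805
d₂ = d₁ − σ√T = 0.407805 − 0.816731 = -0.408927
e^{−rT} = e^{−0.0451·2.8546} = 0.879200
N(−d₁) = 0.341708,  N(−d₂) = 0.658703
Put price V = K·e^{−rT}·N(−d₂) − S·N(−d₁) = 71.482279 − 37.065119 = 34.417160
ρ = −K·T·e^{−rT}·N(−d₂) = -204.053313

price = 34.417160
ρ = -204.053313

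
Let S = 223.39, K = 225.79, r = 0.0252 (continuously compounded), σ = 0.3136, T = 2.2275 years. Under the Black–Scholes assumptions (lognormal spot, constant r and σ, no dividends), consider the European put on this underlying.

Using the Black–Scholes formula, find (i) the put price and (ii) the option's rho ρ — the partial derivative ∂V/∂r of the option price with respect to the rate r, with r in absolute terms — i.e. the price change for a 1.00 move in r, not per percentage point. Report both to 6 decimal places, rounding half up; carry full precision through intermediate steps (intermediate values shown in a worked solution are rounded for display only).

σ√T = 0.3136·√2.2275 = 0.468042
d₁ = (ln(S/K) + (r+σ²/2)T) / (σ√T) = (ln(223.39/225.79) + (0.0252+0.3136²/2)·2.2275) / 0.468042 = (-0.010686 + 0.165665) / 0.468042 = 0.331121
d₂ = d₁ − σ√T = 0.331121 − 0.468042 = -0.136921
e^{−rT} = e^{−0.0252·2.2275} = 0.945413
N(−d₁) = 0.370277,  N(−d₂) = 0.554454
Put price V = K·e^{−rT}·N(−d₂) − S·N(−d₁) = 118.356356 − 82.716097 = 35.640259
ρ = −K·T·e^{−rT}·N(−d₂) = -263.638783

price = 35.640259
ρ = -263.638783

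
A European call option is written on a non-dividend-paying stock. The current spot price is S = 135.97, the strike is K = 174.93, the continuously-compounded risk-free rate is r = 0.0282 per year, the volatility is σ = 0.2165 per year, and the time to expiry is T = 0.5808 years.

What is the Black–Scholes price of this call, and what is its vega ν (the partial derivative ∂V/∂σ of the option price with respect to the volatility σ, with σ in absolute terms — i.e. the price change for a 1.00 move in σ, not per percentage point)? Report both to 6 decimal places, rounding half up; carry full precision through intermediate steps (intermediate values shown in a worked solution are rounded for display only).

price = 0.868215
ν = 16.725915

σ√T = 0.2165·√0.5808 = 0.164995
d₁ = (ln(S/K) + (r+σ²/2)T) / (σ√T) = (ln(135.97/174.93) + (0.0282+0.2165²/2)·0.5808) / 0.164995 = (-0.251952 + 0.029990) / 0.164995 = -1.345260
d₂ = d₁ − σ√T = -1.345260 − 0.164995 = -1.510255
e^{−rT} = e^{−0.0282·0.5808} = 0.983755
N(d₁) = 0.089271,  N(d₂) = 0.065489
Call price V = S·N(d₁) − K·e^{−rT}·N(d₂) = 12.138133 − 11.269919 = 0.868215
φ(d₁) = (1/√(2π))·e^{−d₁²/2} = 0.161411
ν = S·φ(d₁)·√T = 16.725915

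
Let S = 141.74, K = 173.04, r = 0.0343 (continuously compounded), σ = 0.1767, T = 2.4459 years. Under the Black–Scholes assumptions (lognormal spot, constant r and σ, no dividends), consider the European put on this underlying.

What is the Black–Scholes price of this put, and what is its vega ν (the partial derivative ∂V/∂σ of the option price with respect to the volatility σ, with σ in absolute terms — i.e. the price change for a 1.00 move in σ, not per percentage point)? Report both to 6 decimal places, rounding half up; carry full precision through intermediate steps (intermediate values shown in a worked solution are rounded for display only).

price = 26.634607
ν = 85.028698

σ√T = 0.1767·√2.4459 = 0.276348
d₁ = (ln(S/K) + (r+σ²/2)T) / (σ√T) = (ln(141.74/173.04) + (0.0343+0.1767²/2)·2.4459) / 0.276348 = (-0.199528 + 0.122078) / 0.276348 = -0.280263
d₂ = d₁ − σ√T = -0.280263 − 0.276348 = -0.556611
e^{−rT} = e^{−0.0343·2.4459} = 0.919528
N(−d₁) = 0.610362,  N(−d₂) = 0.711103
Put price V = K·e^{−rT}·N(−d₂) − S·N(−d₁) = 113.147324 − 86.512717 = 26.634607
φ(d₁) = (1/√(2π))·e^{−d₁²/2} = 0.383578
ν = S·φ(d₁)·√T = 85.028698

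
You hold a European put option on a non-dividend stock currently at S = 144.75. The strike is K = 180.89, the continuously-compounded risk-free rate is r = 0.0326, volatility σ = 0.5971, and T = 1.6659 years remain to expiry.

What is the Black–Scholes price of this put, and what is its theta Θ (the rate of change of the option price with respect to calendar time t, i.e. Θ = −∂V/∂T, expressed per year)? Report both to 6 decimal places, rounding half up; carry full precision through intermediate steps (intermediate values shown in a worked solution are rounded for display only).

σ√T = 0.5971·√1.6659 = 0.770675
d₁ = (ln(S/K) + (r+σ²/2)T) / (σ√T) = (ln(144.75/180.89) + (0.0326+0.5971²/2)·1.6659) / 0.770675 = (-0.222881 + 0.351279) / 0.770675 = 0.166604
d₂ = d₁ − σ√T = 0.166604 − 0.770675 = -0.604071
e^{−rT} = e^{−0.0326·1.6659} = 0.947140
N(−d₁) = 0.433841,  N(−d₂) = 0.727102
Put price V = K·e^{−rT}·N(−d₂) − S·N(−d₁) = 124.573031 − 62.798454 = 61.774576
φ(d₁) = (1/√(2π))·e^{−d₁²/2} = 0.393444
Θ = −S·φ(d₁)·σ/(2√T) + r·K·e^{−rT}·N(−d₂) = −13.173280 + 4.061081 = -9.112199

price = 61.774576
Θ = -9.112199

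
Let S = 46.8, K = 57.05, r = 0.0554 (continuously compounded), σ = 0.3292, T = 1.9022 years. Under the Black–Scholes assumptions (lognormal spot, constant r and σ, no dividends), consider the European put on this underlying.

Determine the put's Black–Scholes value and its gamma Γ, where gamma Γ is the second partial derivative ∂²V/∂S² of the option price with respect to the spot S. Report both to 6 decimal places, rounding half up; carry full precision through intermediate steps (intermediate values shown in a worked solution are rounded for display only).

price = 11.264369
Γ = 0.018770

σ√T = 0.3292·√1.9022 = 0.454034
d₁ = (ln(S/K) + (r+σ²/2)T) / (σ√T) = (ln(46.8/57.05) + (0.0554+0.3292²/2)·1.9022) / 0.454034 = (-0.198045 + 0.208455) / 0.454034 = 0.022928
d₂ = d₁ − σ√T = 0.022928 − 0.454034 = -0.431105
e^{−rT} = e^{−0.0554·1.9022} = 0.899981
N(−d₁) = 0.490854,  N(−d₂) = 0.666804
Put price V = K·e^{−rT}·N(−d₂) − S·N(−d₁) = 34.236323 − 22.971954 = 11.264369
φ(d₁) = (1/√(2π))·e^{−d₁²/2} = 0.398837
Γ = φ(d₁) / (S·σ·√T) = 0.018770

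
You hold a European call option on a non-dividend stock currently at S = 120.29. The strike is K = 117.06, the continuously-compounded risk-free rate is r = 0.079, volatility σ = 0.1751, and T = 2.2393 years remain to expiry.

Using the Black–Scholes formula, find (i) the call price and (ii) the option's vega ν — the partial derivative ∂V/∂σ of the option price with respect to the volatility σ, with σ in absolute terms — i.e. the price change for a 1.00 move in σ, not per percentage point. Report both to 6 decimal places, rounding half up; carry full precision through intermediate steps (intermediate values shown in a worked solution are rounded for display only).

price = 25.741879
ν = 47.463713

σ√T = 0.1751·√2.2393 = 0.262025
d₁ = (ln(S/K) + (r+σ²/2)T) / (σ√T) = (ln(120.29/117.06) + (0.079+0.1751²/2)·2.2393) / 0.262025 = (0.027219 + 0.211233) / 0.262025 = 0.910036
d₂ = d₁ − σ√T = 0.910036 − 0.262025 = 0.648012
e^{−rT} = e^{−0.079·2.2393} = 0.837860
N(d₁) = 0.818598,  N(d₂) = 0.741511
Call price V = S·N(d₁) − K·e^{−rT}·N(d₂) = 98.469195 − 72.727316 = 25.741879
φ(d₁) = (1/√(2π))·e^{−d₁²/2} = 0.263679
ν = S·φ(d₁)·√T = 47.463713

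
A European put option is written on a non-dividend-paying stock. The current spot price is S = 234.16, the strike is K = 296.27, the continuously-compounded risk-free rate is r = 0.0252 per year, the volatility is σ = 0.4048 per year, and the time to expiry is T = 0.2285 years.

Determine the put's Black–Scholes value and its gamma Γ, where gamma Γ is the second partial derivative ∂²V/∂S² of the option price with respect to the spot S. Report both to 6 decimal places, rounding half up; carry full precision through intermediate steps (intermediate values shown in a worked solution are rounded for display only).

price = 63.333187
Γ = 0.004864

σ√T = 0.4048·√0.2285 = 0.193501
d₁ = (ln(S/K) + (r+σ²/2)T) / (σ√T) = (ln(234.16/296.27) + (0.0252+0.4048²/2)·0.2285) / 0.193501 = (-0.235267 + 0.024480) / 0.193501 = -1.089332
d₂ = d₁ − σ√T = -1.089332 − 0.193501 = -1.282833
e^{−rT} = e^{−0.0252·0.2285} = 0.994258
N(−d₁) = 0.861996,  N(−d₂) = 0.900225
Put price V = K·e^{−rT}·N(−d₂) − S·N(−d₁) = 265.178224 − 201.845037 = 63.333187
φ(d₁) = (1/√(2π))·e^{−d₁²/2} = 0.220411
Γ = φ(d₁) / (S·σ·√T) = 0.004864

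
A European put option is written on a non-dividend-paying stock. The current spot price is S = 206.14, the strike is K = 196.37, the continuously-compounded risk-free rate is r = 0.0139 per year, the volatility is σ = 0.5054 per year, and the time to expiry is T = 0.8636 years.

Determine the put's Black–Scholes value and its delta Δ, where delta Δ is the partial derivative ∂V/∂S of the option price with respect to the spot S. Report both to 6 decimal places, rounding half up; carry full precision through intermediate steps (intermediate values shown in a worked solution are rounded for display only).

price = 31.394084
Δ = -0.358013

σ√T = 0.5054·√0.8636 = 0.469669
d₁ = (ln(S/K) + (r+σ²/2)T) / (σ√T) = (ln(206.14/196.37) + (0.0139+0.5054²/2)·0.8636) / 0.469669 = (0.048555 + 0.122298) / 0.469669 = 0.363774
d₂ = d₁ − σ√T = 0.363774 − 0.469669 = -0.105895
e^{−rT} = e^{−0.0139·0.8636} = 0.988068
N(−d₁) = 0.358013,  N(−d₂) = 0.542167
Put price V = K·e^{−rT}·N(−d₂) − S·N(−d₁) = 105.194959 − 73.800875 = 31.394084
Δ = −N(−d₁) = -0.358013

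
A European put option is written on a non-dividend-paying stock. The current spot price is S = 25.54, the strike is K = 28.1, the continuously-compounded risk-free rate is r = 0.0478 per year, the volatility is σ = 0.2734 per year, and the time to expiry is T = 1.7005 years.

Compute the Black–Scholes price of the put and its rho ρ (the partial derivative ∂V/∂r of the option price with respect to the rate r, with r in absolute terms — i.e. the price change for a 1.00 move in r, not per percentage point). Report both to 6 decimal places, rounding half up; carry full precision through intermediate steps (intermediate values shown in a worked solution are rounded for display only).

price = 3.825381
ρ = -25.831477

σ√T = 0.2734·√1.7005 = 0.356522
d₁ = (ln(S/K) + (r+σ²/2)T) / (σ√T) = (ln(25.54/28.1) + (0.0478+0.2734²/2)·1.7005) / 0.356522 = (-0.095524 + 0.144838) / 0.356522 = 0.138320
d₂ = d₁ − σ√T = 0.138320 − 0.356522 = -0.218202
e^{−rT} = e^{−0.0478·1.7005} = 0.921932
N(−d₁) = 0.444994,  N(−d₂) = 0.586364
Put price V = K·e^{−rT}·N(−d₂) − S·N(−d₁) = 15.190519 − 11.365138 = 3.825381
ρ = −K·T·e^{−rT}·N(−d₂) = -25.831477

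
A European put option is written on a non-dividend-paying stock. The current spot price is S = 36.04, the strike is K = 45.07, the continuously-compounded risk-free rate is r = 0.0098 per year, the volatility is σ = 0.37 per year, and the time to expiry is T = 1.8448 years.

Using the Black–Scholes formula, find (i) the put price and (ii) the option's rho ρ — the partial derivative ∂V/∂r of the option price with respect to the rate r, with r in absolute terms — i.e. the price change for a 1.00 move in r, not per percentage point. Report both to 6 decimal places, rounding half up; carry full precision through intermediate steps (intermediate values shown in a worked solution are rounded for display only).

price = 12.717549
ρ = -60.869210

σ√T = 0.37·√1.8448 = 0.502547
d₁ = (ln(S/K) + (r+σ²/2)T) / (σ√T) = (ln(36.04/45.07) + (0.0098+0.37²/2)·1.8448) / 0.502547 = (-0.223587 + 0.144356) / 0.502547 = -0.157661
d₂ = d₁ − σ√T = -0.157661 − 0.502547 = -0.660207
e^{−rT} = e^{−0.0098·1.8448} = 0.982083
N(−d₁) = 0.562638,  N(−d₂) = 0.745440
Put price V = K·e^{−rT}·N(−d₂) − S·N(−d₁) = 32.995018 − 20.277469 = 12.717549
ρ = −K·T·e^{−rT}·N(−d₂) = -60.869210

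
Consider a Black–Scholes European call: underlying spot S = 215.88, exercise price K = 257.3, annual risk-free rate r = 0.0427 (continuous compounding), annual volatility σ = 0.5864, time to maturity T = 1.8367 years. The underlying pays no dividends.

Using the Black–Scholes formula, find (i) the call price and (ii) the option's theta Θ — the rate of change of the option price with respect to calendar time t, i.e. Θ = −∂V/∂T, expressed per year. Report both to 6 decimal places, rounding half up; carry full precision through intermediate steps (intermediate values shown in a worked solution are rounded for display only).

σ√T = 0.5864·√1.8367 = 0.794718
d₁ = (ln(S/K) + (r+σ²/2)T) / (σ√T) = (ln(215.88/257.3) + (0.0427+0.5864²/2)·1.8367) / 0.794718 = (-0.175520 + 0.394215) / 0.794718 = 0.275186
d₂ = d₁ − σ√T = 0.275186 − 0.794718 = -0.519532
e^{−rT} = e^{−0.0427·1.8367} = 0.924569
N(d₁) = 0.608413,  N(d₂) = 0.301695
Call price V = S·N(d₁) − K·e^{−rT}·N(d₂) = 131.344288 − 71.770735 = 59.573553
φ(d₁) = (1/√(2π))·e^{−d₁²/2} = 0.384119
Θ = −S·φ(d₁)·σ/(2√T) − r·K·e^{−rT}·N(d₂) = −17.940036 − 3.064610 = -21.004647

price = 59.573553
Θ = -21.004647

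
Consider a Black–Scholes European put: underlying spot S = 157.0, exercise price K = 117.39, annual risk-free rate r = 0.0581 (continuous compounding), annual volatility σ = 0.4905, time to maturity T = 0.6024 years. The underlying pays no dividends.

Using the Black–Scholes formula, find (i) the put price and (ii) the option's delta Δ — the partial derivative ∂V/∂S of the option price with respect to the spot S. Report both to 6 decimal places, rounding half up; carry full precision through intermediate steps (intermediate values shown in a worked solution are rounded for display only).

price = 5.468581
Δ = -0.147782

σ√T = 0.4905·√0.6024 = 0.380699
d₁ = (ln(S/K) + (r+σ²/2)T) / (σ√T) = (ln(157.0/117.39) + (0.0581+0.4905²/2)·0.6024) / 0.380699 = (0.290744 + 0.107465) / 0.380699 = 1.045996
d₂ = d₁ − σ√T = 1.045996 − 0.380699 = 0.665297
e^{−rT} = e^{−0.0581·0.6024} = 0.965606
N(−d₁) = 0.147782,  N(−d₂) = 0.252930
Put price V = K·e^{−rT}·N(−d₂) − S·N(−d₁) = 28.670277 − 23.201696 = 5.468581
Δ = −N(−d₁) = -0.147782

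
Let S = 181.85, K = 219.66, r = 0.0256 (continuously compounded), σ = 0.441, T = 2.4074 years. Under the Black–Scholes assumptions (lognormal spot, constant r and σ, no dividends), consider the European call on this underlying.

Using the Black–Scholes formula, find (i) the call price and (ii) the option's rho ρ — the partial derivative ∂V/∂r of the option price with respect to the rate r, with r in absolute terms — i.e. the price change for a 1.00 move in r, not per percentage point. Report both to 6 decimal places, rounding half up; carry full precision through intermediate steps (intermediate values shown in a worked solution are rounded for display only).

price = 40.513254
ρ = 148.518157

σ√T = 0.441·√2.4074 = 0.684247
d₁ = (ln(S/K) + (r+σ²/2)T) / (σ√T) = (ln(181.85/219.66) + (0.0256+0.441²/2)·2.4074) / 0.684247 = (-0.188899 + 0.295726) / 0.684247 = 0.156124
d₂ = d₁ − σ√T = 0.156124 − 0.684247 = -0.528122
e^{−rT} = e^{−0.0256·2.4074} = 0.940231
N(d₁) = 0.562032,  N(d₂) = 0.298707
Call price V = S·N(d₁) − K·e^{−rT}·N(d₂) = 102.205601 − 61.692348 = 40.513254
ρ = K·T·e^{−rT}·N(d₂) = 148.518157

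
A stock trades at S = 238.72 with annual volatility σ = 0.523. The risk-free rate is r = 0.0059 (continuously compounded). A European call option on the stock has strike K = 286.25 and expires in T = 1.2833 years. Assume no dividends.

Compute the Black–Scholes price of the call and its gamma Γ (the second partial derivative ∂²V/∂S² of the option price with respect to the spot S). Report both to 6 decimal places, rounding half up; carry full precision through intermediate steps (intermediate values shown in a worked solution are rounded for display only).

σ√T = 0.523·√1.2833 = 0.592469
d₁ = (ln(S/K) + (r+σ²/2)T) / (σ√T) = (ln(238.72/286.25) + (0.0059+0.523²/2)·1.2833) / 0.592469 = (-0.181574 + 0.183081) / 0.592469 = 0.002544
d₂ = d₁ − σ√T = 0.002544 − 0.592469 = -0.589925
e^{−rT} = e^{−0.0059·1.2833} = 0.992457
N(d₁) = 0.501015,  N(d₂) = 0.277620
Call price V = S·N(d₁) − K·e^{−rT}·N(d₂) = 119.602258 − 78.869394 = 40.732864
φ(d₁) = (1/√(2π))·e^{−d₁²/2} = 0.398941
Γ = φ(d₁) / (S·σ·√T) = 0.002821

price = 40.732864
Γ = 0.002821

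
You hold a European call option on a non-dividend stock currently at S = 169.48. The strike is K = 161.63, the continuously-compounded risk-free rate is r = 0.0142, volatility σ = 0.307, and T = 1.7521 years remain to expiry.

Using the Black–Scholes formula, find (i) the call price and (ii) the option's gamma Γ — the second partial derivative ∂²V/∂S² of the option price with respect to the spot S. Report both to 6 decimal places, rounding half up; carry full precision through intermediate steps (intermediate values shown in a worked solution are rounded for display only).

σ√T = 0.307·√1.7521 = 0.406366
d₁ = (ln(S/K) + (r+σ²/2)T) / (σ√T) = (ln(169.48/161.63) + (0.0142+0.307²/2)·1.7521) / 0.406366 = (0.047425 + 0.107447) / 0.406366 = 0.381114
d₂ = d₁ − σ√T = 0.381114 − 0.406366 = -0.025253
e^{−rT} = e^{−0.0142·1.7521} = 0.975427
N(d₁) = 0.648441,  N(d₂) = 0.489927
Call price V = S·N(d₁) − K·e^{−rT}·N(d₂) = 109.897706 − 77.241002 = 32.656703
φ(d₁) = (1/√(2π))·e^{−d₁²/2} = 0.370997
Γ = φ(d₁) / (S·σ·√T) = 0.005387

price = 32.656703
Γ = 0.005387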